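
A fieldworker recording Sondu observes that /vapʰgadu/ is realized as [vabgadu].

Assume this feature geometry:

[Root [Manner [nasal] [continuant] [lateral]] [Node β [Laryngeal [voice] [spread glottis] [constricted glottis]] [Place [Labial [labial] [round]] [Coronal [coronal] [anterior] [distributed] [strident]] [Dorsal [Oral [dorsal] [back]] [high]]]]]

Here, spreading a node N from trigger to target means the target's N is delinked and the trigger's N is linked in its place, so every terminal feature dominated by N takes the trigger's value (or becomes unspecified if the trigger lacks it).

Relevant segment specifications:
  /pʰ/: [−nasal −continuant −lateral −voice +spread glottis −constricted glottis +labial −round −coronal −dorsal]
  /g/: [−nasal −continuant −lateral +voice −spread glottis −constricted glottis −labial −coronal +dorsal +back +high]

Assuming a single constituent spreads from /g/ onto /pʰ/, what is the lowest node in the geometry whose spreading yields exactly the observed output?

Comparing /pʰ/ with its surface form [b], the features that change are [voice], [spread glottis].
These terminals are all dominated by Laryngeal, and no proper subconstituent of Laryngeal covers them all; Laryngeal is their lowest common ancestor.
Delinking /pʰ/'s Laryngeal and associating /g/'s Laryngeal gives precisely the feature bundle of [b].
[dorsal], [labial] — on which /g/ differs from /pʰ/ — are unchanged, so neither Node β nor anything higher can have spread; the constituent is no larger than Laryngeal.

Laryngeal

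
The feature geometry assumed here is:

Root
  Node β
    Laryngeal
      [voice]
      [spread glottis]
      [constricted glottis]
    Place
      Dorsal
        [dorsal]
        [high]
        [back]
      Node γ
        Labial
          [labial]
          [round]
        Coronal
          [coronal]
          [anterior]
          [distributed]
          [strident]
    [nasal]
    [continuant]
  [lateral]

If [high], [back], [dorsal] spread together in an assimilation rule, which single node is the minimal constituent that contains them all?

Dorsal

[high] lies under Dorsal (below Node β).
[back]: Root / Node β / Place / Dorsal / [back].
[dorsal] lies under Dorsal (below Node β).
These paths first converge at Dorsal; no daughter of Dorsal dominates all 3 features, so Dorsal is the minimal constituent.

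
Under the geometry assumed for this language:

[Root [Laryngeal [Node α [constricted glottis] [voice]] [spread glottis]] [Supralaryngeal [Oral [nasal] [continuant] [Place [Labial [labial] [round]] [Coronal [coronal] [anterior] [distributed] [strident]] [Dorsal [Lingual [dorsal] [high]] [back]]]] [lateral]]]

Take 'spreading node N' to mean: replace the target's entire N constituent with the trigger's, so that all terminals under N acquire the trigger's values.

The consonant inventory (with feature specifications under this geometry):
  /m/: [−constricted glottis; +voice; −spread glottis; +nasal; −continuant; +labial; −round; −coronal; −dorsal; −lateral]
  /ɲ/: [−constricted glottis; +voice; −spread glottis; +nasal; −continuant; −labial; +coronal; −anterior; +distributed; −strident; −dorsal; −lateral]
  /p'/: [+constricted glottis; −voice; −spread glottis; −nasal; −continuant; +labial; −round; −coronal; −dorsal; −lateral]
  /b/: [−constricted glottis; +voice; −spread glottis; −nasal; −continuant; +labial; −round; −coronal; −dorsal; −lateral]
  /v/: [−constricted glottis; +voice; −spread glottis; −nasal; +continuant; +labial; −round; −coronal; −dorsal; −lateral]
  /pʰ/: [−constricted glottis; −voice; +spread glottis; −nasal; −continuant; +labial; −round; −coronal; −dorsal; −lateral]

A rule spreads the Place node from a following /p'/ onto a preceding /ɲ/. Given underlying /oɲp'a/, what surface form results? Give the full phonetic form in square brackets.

Place immediately or transitively dominates [labial], [round], [coronal], [anterior], [distributed], [strident], [dorsal], [high], [back].
The target acquires /p'/'s values for everything under Place — [+labial], [−round], [−coronal], [−dorsal] — while keeping its own [constricted glottis], [voice], [spread glottis], ….
This feature bundle is that of [m], so /oɲp'a/ surfaces as [omp'a].

[omp'a]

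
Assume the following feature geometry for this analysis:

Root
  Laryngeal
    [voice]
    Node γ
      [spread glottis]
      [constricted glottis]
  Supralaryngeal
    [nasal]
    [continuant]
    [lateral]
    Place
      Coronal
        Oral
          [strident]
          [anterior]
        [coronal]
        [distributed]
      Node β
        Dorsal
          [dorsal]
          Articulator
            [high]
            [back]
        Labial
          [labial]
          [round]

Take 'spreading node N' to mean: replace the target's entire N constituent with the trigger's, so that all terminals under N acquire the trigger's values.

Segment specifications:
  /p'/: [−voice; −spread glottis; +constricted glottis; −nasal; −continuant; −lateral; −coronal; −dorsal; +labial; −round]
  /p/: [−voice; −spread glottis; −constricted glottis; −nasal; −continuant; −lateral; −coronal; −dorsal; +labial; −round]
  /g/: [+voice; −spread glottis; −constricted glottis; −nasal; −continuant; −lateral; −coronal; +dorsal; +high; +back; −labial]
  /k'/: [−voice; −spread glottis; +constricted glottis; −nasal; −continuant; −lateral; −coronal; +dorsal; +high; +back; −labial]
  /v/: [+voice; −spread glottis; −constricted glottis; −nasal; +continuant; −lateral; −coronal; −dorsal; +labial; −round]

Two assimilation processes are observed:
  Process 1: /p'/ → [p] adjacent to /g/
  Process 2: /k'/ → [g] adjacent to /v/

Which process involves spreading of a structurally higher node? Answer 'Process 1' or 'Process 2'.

Process 2

In Process 1, [constricted glottis] changes, so the minimal spreading node is [constricted glottis] at depth 3.
In Process 2, [voice], [constricted glottis] change, so the minimal spreading node is Laryngeal at depth 1.
Laryngeal is closer to Root than [constricted glottis], so Process 2 spreads the higher node.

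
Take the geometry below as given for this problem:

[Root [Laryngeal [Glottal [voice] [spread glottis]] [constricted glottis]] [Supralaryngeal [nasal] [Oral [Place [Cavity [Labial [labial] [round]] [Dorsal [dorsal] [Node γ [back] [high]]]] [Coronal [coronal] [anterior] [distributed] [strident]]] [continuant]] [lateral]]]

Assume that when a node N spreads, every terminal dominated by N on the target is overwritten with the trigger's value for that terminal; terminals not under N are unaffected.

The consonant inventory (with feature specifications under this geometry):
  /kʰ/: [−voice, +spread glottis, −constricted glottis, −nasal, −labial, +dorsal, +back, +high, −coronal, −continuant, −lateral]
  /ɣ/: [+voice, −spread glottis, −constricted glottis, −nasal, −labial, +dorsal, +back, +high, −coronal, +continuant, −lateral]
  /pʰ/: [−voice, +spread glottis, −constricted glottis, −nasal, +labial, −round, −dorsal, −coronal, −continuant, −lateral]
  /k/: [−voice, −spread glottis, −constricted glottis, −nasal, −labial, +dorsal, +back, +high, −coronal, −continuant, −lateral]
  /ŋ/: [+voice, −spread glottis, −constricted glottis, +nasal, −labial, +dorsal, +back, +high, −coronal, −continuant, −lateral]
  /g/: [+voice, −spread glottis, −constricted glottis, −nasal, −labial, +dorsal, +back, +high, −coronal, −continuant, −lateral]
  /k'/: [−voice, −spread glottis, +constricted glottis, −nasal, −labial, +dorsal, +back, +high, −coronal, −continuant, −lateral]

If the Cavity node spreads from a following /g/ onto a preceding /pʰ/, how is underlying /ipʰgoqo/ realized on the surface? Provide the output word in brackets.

The Cavity node dominates the terminals [labial], [round], [dorsal], [back], [high].
The target acquires /g/'s values for everything under Cavity — [−labial], [+dorsal], [+back], [+high] — while keeping its own [voice], [spread glottis], [constricted glottis], ….
Among the inventory, only /kʰ/ has exactly this specification, giving the surface form [ikʰgoqo].

[ikʰgoqo]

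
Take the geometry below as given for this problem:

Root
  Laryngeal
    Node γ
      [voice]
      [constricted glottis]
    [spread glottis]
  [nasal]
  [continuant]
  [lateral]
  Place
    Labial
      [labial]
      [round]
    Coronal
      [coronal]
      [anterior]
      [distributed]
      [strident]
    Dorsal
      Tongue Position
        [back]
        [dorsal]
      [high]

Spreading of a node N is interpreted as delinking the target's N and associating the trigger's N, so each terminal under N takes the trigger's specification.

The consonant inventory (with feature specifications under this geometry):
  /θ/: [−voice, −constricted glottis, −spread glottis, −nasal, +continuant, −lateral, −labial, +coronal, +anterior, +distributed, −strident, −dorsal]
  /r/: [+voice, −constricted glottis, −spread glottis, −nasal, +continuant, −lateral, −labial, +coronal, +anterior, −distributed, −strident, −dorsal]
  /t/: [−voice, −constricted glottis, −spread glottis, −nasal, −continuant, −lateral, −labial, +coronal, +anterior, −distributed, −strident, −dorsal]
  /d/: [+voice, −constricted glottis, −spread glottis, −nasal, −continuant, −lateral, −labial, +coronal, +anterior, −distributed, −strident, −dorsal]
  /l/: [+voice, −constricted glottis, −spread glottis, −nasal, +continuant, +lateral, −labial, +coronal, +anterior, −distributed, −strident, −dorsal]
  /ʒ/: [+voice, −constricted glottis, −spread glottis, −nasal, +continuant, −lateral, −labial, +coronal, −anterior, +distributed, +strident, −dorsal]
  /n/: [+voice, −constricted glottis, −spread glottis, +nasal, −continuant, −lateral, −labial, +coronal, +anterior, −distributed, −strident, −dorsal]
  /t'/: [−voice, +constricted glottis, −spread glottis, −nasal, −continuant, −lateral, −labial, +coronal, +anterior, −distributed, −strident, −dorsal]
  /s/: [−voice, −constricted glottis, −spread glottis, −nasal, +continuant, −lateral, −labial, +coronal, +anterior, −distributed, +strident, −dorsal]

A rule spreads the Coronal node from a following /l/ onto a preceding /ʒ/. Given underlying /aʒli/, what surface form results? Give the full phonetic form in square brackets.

[arli]

The Coronal node dominates the terminals [coronal], [anterior], [distributed], [strident].
The target acquires /l/'s values for everything under Coronal — [+coronal], [+anterior], [−distributed], [−strident] — while keeping its own [voice], [constricted glottis], [spread glottis], ….
This feature bundle is that of [r], so /aʒli/ surfaces as [arli].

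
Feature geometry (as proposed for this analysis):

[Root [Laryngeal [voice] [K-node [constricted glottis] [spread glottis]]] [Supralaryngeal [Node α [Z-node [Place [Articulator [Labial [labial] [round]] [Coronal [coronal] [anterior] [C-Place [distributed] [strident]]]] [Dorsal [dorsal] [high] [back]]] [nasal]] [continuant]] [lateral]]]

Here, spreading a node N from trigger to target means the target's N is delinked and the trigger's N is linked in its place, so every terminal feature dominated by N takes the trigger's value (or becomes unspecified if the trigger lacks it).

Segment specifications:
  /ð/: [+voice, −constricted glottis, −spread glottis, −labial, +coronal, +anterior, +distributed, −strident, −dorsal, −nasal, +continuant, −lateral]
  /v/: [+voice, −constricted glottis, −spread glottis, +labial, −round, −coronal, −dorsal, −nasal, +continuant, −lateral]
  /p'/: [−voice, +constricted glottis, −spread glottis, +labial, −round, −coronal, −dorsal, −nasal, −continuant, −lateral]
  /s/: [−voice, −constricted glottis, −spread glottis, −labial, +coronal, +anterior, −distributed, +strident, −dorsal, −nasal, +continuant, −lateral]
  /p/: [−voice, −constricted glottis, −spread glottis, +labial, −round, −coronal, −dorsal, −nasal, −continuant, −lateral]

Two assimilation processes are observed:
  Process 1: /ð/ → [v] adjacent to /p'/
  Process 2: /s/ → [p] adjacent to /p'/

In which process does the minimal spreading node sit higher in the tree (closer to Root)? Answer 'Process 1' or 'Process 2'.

Process 1: the features that change are [labial], [round], [coronal], [anterior], [distributed], [strident]; the minimal node is Articulator (depth 5).
Process 2 alters [continuant], [labial], [round], [coronal], [anterior], [distributed], [strident]; the lowest common ancestor is Node α (depth 2 from Root).
Node α is closer to Root than Articulator, so Process 2 spreads the higher node.

Process 2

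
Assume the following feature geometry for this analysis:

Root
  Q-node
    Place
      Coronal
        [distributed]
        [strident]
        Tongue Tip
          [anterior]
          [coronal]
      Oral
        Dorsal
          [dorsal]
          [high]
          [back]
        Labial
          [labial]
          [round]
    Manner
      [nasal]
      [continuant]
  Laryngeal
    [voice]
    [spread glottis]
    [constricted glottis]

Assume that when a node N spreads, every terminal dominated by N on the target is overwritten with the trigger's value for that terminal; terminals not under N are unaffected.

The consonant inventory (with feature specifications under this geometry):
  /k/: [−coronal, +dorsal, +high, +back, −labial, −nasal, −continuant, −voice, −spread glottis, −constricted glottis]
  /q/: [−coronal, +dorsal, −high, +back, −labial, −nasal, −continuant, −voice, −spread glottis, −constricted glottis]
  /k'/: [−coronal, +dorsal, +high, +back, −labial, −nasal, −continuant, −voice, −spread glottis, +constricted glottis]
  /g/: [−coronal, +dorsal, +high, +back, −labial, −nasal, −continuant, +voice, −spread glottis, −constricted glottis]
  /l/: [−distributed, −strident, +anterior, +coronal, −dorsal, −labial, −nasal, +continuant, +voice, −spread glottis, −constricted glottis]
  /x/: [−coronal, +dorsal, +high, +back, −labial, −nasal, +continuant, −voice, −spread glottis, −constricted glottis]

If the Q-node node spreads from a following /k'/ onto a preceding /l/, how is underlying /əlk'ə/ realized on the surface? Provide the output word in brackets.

[əgk'ə]

Q-node immediately or transitively dominates [distributed], [strident], [anterior], [coronal], [dorsal], [high], [back], [labial], [round], [nasal], [continuant].
Spreading Q-node from /k'/ onto /l/ replaces those values with /k'/'s: [−coronal], [+dorsal], [+high], [+back], [−labial], [−nasal], [−continuant]. Features outside Q-node ([voice], [spread glottis], [constricted glottis]) stay as in /l/.
The resulting bundle matches /g/ in the inventory; substituting it for /l/ gives [əgk'ə].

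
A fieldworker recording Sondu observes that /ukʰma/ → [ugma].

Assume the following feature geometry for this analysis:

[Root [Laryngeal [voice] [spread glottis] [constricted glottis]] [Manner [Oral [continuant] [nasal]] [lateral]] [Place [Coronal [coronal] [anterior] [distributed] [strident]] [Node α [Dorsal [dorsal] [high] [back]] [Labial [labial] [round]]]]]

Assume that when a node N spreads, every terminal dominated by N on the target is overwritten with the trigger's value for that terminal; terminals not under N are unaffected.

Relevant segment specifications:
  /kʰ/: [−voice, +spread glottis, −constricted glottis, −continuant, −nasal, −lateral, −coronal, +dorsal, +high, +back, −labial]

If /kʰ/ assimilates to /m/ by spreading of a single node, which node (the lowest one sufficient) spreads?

Laryngeal

/kʰ/ and [g] differ in [voice], [spread glottis]; every other specified feature is identical.
In this geometry the lowest node dominating all of them is Laryngeal: every daughter of Laryngeal dominates only a proper subset, so no lower node suffices.
If Laryngeal spreads, every terminal under it takes /m/'s value, producing [g] as observed.
Had Root spread, [dorsal], [labial] would have taken /m/'s values; they stay as in /kʰ/, confirming the spreading constituent is exactly Laryngeal.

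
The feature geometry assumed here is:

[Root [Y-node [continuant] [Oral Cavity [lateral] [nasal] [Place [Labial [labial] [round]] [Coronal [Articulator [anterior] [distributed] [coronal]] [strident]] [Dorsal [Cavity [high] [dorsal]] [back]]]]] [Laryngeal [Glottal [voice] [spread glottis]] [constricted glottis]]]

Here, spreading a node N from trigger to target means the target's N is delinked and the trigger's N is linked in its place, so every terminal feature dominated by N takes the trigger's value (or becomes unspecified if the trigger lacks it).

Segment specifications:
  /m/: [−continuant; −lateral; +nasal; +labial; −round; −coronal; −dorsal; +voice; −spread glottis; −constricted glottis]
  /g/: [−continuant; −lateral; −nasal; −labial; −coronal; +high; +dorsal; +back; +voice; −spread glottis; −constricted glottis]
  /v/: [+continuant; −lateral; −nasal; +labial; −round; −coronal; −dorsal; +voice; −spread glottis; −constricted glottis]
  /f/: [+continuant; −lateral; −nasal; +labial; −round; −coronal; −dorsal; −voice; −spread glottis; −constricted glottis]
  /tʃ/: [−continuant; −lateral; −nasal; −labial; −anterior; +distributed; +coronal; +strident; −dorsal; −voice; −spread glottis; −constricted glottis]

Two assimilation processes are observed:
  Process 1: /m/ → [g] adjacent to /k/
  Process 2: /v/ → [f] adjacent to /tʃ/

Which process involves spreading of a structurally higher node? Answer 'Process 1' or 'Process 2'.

Process 1

Process 1: the features that change are [nasal], [labial], [round], [dorsal], [high], [back]; the minimal node is Oral Cavity (depth 2).
Process 2 alters [voice]; the lowest dominating node is [voice] (depth 3 from Root).
Oral Cavity is closer to Root than [voice], so Process 1 spreads the higher node.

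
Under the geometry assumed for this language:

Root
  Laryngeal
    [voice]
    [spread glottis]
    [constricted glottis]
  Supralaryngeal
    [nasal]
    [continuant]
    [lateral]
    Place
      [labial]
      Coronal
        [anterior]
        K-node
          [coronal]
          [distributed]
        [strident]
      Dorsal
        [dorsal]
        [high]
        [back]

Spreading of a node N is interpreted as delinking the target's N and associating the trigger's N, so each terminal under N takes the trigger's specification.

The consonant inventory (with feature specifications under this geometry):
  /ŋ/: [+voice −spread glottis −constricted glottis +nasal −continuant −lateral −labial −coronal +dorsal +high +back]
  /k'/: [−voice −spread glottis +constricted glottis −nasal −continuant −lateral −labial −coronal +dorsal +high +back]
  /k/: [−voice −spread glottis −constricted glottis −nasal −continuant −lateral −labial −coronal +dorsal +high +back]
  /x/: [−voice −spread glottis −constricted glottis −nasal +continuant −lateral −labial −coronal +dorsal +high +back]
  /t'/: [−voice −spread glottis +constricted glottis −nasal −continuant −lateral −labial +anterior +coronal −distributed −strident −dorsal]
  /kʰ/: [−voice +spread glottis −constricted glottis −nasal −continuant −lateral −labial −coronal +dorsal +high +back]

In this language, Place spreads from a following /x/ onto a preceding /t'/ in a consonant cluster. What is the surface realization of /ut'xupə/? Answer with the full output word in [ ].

Place immediately or transitively dominates [labial], [anterior], [coronal], [distributed], [strident], [dorsal], [high], [back].
The target acquires /x/'s values for everything under Place — [−labial], [−coronal], [+dorsal], [+high], [+back] — while keeping its own [voice], [spread glottis], [constricted glottis], ….
This feature bundle is that of [k'], so /ut'xupə/ surfaces as [uk'xupə].

[uk'xupə]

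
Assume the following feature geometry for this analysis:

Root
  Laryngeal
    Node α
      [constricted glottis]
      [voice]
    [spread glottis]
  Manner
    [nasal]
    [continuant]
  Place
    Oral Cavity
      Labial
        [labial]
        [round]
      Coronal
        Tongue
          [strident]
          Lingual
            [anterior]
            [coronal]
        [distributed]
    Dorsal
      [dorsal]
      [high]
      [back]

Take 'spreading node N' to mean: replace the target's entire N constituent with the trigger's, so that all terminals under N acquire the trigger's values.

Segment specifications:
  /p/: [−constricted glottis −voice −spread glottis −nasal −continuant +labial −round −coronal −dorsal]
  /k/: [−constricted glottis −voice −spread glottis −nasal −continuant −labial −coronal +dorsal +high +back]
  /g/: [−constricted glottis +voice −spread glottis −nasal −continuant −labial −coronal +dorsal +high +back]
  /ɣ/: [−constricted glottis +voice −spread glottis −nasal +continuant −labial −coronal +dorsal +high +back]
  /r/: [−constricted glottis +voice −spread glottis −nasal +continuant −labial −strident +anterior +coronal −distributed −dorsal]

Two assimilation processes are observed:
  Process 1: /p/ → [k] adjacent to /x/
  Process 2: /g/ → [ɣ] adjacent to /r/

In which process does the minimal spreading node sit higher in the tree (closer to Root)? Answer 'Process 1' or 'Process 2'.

Process 1

Process 1: the features that change are [labial], [round], [dorsal], [high], [back]; the minimal node is Place (depth 1).
Process 2 alters [continuant]; the lowest dominating node is [continuant] (depth 2 from Root).
Place (depth 1) sits above [continuant] (depth 2), making Process 1 the one with the higher spreading node.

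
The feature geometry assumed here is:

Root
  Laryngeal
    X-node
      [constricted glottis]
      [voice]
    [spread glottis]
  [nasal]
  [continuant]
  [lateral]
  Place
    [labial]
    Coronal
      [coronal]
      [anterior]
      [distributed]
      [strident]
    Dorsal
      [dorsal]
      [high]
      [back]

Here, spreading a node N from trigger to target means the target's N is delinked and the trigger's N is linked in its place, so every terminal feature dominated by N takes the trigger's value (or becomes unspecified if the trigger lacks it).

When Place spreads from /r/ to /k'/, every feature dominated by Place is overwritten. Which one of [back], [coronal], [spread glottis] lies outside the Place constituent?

Place dominates exactly [labial], [coronal], [anterior], [distributed], [strident], [dorsal], [high], [back].
Spreading Place replaces [back], [coronal] with the trigger's values, since each sits inside the Place constituent.
But [spread glottis] is a dependent of Laryngeal, outside Place; it is therefore untouched by the spreading.

[spread glottis]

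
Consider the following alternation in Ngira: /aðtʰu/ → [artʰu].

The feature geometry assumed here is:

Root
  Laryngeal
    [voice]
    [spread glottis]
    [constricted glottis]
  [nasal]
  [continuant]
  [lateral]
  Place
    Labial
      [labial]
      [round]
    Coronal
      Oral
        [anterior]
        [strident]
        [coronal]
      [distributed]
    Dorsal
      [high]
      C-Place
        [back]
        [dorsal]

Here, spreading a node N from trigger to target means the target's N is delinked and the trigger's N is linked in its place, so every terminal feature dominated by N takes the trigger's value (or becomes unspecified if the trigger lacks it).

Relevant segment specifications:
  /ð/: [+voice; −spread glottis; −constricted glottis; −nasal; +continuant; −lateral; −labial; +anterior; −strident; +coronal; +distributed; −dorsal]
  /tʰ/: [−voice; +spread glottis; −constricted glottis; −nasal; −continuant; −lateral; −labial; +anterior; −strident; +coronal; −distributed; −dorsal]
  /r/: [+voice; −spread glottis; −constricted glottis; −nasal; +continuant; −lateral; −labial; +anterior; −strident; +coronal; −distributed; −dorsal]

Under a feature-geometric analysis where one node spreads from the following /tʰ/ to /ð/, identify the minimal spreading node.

/ð/ and [r] differ in [distributed]; every other specified feature is identical.
Only a single terminal changes, and /tʰ/ supplies the new value, so [distributed] itself is the minimal spreading constituent.
Features on which the two segments disagree outside [distributed], such as [spread glottis], [continuant], are unchanged — nothing dominating them spread, and [distributed] is the minimal sufficient constituent.

[distributed]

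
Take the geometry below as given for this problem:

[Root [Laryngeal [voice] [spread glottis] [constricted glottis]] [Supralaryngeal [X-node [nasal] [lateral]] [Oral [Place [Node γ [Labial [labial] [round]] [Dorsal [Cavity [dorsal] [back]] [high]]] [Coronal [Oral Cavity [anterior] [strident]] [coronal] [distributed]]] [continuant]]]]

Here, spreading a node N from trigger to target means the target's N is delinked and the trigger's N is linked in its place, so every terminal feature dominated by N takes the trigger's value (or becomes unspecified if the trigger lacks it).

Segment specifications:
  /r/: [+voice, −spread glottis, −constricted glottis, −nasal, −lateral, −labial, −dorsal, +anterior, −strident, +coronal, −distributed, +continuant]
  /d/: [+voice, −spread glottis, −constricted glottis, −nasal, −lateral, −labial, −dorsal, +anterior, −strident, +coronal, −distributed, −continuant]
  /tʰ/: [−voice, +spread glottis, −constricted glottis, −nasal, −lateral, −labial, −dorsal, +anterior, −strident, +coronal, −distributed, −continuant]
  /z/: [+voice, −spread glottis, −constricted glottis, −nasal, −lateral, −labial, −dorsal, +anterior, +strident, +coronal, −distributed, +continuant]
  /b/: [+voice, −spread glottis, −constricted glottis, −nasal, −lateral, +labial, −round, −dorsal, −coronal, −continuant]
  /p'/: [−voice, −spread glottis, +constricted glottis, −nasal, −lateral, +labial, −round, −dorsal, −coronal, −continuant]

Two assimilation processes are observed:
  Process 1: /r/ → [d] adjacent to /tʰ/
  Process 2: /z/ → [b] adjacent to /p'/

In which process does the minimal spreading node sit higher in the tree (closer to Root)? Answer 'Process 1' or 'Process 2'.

Process 2

In Process 1, [continuant] changes, so the minimal spreading node is [continuant] at depth 3.
In Process 2, [continuant], [labial], [round], [coronal], [anterior], [distributed], [strident] change, so the minimal spreading node is Oral at depth 2.
Oral is closer to Root than [continuant], so Process 2 spreads the higher node.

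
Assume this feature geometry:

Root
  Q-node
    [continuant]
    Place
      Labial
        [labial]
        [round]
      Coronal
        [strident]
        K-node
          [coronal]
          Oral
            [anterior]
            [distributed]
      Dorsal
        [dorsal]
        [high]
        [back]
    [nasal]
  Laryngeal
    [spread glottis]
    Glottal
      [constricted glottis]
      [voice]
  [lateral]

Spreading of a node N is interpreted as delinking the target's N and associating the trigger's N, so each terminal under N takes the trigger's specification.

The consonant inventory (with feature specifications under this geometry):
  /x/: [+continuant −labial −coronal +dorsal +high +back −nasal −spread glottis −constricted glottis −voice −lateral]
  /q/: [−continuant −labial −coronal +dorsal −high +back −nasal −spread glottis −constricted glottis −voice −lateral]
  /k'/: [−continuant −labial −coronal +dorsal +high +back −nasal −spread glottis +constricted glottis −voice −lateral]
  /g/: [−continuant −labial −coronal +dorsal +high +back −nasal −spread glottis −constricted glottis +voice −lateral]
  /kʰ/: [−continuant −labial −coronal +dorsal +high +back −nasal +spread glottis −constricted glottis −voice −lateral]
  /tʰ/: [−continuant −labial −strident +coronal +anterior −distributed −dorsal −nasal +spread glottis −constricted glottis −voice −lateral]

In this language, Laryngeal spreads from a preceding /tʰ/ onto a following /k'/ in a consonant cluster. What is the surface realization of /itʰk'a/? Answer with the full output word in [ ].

Laryngeal immediately or transitively dominates [spread glottis], [constricted glottis], [voice].
The target acquires /tʰ/'s values for everything under Laryngeal — [+spread glottis], [−constricted glottis], [−voice] — while keeping its own [continuant], [labial], [coronal], ….
This feature bundle is that of [kʰ], so /itʰk'a/ surfaces as [itʰkʰa].

[itʰkʰa]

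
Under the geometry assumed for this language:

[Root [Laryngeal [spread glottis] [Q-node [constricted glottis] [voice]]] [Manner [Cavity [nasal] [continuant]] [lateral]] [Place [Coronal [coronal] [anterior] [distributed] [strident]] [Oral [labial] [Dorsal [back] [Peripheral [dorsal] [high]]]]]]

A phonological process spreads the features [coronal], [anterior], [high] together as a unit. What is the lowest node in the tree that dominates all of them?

[coronal] is immediately dominated by Coronal.
[anterior] is immediately dominated by Coronal.
[high] is immediately dominated by Peripheral.
The listed terminals split across distinct daughters of Place, so Place itself is the smallest node containing them all.

Place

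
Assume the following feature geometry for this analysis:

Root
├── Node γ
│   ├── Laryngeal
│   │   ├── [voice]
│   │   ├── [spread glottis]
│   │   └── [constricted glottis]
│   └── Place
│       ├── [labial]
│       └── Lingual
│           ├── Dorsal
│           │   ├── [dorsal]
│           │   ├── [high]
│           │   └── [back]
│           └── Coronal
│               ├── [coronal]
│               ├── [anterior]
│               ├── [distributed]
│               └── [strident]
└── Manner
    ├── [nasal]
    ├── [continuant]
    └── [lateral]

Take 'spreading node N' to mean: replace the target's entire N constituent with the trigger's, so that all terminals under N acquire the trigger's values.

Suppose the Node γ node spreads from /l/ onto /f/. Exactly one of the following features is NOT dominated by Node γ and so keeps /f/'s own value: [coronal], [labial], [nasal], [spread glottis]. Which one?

[nasal]

Under this geometry, Node γ contains [voice], [spread glottis], [constricted glottis], [labial], [dorsal], [high], [back], [coronal], [anterior], [distributed], [strident].
[spread glottis], [labial], [coronal] all lie under Node γ, so they are overwritten when Node γ spreads.
[nasal] is not within the Node γ subtree (it hangs from Manner), so /f/'s [nasal] value survives.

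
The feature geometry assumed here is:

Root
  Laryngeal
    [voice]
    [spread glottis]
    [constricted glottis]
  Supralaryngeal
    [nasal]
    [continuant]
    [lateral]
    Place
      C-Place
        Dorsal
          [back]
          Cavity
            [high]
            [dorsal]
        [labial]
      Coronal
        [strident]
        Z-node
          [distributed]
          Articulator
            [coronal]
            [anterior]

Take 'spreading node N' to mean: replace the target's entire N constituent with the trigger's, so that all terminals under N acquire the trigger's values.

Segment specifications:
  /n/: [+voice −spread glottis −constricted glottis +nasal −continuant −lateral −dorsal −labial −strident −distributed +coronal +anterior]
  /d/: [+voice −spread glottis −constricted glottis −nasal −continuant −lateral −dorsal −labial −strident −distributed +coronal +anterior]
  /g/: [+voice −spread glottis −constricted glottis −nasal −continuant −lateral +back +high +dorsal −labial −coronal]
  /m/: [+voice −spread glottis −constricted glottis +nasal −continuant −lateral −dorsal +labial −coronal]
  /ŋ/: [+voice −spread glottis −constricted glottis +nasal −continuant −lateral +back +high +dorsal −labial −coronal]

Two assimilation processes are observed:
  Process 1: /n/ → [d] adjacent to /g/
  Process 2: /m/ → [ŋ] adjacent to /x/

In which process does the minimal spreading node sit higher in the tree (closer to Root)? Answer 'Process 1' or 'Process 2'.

Process 1: the feature that changes is [nasal]; the minimal node is [nasal] (depth 2).
Process 2 alters [labial], [dorsal], [high], [back]; the lowest common ancestor is C-Place (depth 3 from Root).
[nasal] (depth 2) sits above C-Place (depth 3), making Process 1 the one with the higher spreading node.

Process 1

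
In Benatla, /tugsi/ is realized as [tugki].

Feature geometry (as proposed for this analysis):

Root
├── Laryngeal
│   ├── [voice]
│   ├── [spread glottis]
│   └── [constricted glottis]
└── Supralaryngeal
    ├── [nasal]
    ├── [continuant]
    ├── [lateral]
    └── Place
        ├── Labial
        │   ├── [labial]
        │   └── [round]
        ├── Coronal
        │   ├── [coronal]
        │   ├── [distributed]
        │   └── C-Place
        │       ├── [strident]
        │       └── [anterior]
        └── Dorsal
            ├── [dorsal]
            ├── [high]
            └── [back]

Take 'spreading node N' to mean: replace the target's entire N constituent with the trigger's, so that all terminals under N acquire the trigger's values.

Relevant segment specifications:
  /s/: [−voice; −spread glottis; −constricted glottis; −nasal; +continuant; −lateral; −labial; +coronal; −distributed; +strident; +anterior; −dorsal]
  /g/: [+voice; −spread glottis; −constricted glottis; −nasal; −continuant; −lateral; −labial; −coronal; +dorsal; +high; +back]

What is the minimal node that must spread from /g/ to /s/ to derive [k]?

Supralaryngeal

The alternation /s/ → [k] changes [continuant], [coronal], [anterior], [distributed], [strident], [dorsal], [high], [back] and nothing else.
Tracing each changed feature up the tree, the paths first meet at Supralaryngeal; any lower node misses at least one of them.
Spreading Supralaryngeal from /g/ overwrites each of those terminals with /g/'s values, yielding exactly [k].
Had Root spread, [voice] would have taken /g/'s value; it stays as in /s/, confirming the spreading constituent is exactly Supralaryngeal.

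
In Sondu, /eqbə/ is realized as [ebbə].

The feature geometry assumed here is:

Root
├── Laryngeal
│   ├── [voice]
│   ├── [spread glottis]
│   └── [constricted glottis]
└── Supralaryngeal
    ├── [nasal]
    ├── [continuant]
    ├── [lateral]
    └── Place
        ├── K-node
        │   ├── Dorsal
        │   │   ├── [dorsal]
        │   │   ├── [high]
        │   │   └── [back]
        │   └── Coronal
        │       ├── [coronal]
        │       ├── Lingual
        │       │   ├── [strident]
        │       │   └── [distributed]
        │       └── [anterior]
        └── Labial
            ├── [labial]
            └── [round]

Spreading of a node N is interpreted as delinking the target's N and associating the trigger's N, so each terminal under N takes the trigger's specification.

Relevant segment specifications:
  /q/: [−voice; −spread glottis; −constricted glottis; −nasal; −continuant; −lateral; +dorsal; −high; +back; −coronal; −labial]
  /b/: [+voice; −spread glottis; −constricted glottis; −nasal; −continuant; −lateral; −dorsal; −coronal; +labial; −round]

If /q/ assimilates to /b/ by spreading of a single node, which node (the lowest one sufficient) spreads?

Root

The alternation /q/ → [b] changes [voice], [labial], [round], [dorsal], [high], [back] and nothing else.
These terminals are all dominated by Root, and no proper subconstituent of Root covers them all; Root is their lowest common ancestor.
Spreading Root from /b/ overwrites each of those terminals with /b/'s values, yielding exactly [b].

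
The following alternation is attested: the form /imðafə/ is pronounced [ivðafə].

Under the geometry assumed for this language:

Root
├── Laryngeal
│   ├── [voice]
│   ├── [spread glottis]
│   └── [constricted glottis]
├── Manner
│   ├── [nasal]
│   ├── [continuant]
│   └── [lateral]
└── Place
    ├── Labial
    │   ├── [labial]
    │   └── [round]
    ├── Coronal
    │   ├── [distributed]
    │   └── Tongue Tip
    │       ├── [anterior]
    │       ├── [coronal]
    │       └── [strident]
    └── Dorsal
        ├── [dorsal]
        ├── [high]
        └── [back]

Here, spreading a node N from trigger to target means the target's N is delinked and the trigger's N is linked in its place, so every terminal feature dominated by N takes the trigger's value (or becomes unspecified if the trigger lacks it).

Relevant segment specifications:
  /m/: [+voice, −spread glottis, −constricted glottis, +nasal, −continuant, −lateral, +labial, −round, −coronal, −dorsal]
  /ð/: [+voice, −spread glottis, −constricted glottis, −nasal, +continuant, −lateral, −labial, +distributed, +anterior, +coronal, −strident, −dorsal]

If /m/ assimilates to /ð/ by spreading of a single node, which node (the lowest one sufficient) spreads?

The alternation /m/ → [v] changes [nasal], [continuant] and nothing else.
These terminals are all dominated by Manner, and no proper subconstituent of Manner covers them all; Manner is their lowest common ancestor.
If Manner spreads, every terminal under it takes /ð/'s value, producing [v] as observed.
Had Root spread, [coronal], [labial] would have taken /ð/'s values; they stay as in /m/, confirming the spreading constituent is exactly Manner.

Manner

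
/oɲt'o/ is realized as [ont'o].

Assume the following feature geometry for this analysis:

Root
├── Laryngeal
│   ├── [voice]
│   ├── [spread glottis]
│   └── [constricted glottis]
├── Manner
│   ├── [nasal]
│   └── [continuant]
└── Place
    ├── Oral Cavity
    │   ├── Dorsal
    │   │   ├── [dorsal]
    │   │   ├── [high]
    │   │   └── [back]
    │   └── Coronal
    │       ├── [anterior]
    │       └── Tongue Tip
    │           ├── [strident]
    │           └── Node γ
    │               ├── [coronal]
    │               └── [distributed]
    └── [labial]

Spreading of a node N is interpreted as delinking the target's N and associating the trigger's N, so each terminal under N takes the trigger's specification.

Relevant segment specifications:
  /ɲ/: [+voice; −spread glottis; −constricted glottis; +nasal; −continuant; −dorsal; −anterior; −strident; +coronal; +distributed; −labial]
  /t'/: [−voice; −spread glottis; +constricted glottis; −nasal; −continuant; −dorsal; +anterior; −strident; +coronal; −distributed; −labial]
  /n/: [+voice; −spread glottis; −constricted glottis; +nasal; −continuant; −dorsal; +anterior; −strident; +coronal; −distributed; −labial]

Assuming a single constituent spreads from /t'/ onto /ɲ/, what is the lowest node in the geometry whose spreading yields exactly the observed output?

Coronal

The alternation /ɲ/ → [n] changes [anterior], [distributed] and nothing else.
In this geometry the lowest node dominating all of them is Coronal: every daughter of Coronal dominates only a proper subset, so no lower node suffices.
If Coronal spreads, every terminal under it takes /t'/'s value, producing [n] as observed.
Features on which the two segments disagree outside Coronal, such as [constricted glottis], [nasal], are unchanged — nothing dominating them spread, and Coronal is the minimal sufficient constituent.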